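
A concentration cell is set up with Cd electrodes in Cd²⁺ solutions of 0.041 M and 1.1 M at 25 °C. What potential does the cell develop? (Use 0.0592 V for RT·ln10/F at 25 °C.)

Both half-cells are Cd²⁺/Cd, so E°_cell = 0. The concentrated side is the cathode; the cell reaction moves Cd²⁺ from high to low concentration with n = 2.
Q = [Cd²⁺]_dilute/[Cd²⁺]_conc = 0.041/1.1 = 0.0373.
E = 0 − (0.0592/2) log Q = −(0.0592/2)(-1.429) = 0.0423 V.

0.042 V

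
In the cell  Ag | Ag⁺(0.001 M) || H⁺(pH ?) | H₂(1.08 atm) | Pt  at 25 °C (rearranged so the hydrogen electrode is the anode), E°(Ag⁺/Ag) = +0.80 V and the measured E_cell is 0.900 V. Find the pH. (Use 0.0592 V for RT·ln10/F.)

pH = 4.67

E°_cell = 0.80 V and n = 2.
log Q = n(E° − E)/0.0592 = 2×(0.80 − 0.900)/0.0592 = -3.378.
With Q = [H⁺]^2 / ([Ag⁺]^2·P(H₂)), solving for [H⁺] gives log[H⁺] = -4.672, so pH = 4.67.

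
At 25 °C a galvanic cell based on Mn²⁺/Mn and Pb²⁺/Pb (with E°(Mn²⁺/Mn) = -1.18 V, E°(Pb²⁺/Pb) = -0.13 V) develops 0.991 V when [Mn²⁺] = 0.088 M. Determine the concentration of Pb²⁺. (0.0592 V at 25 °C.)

From the Nernst equation, log Q = n(E° − E)/0.0592 = 2(1.05 − 0.991)/0.0592 = 1.993, so Q = 98.5.
With Q = [Mn²⁺]/[Pb²⁺] and the known concentrations, [Pb²⁺] in the denominator gives [Pb²⁺] = 8.9 × 10^-4 M.

8.9 × 10^-4 M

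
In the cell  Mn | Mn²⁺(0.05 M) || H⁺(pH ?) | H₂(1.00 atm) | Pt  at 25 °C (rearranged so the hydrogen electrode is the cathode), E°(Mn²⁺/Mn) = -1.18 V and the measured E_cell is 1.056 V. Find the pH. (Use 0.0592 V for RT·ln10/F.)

E°_cell = 1.18 V and n = 2.
log Q = n(E° − E)/0.0592 = 2×(1.18 − 1.056)/0.0592 = 4.189.
With Q = [Mn²⁺]·P(H₂) / [H⁺]^2, solving for [H⁺] gives log[H⁺] = -2.745, so pH = 2.75.

pH = 2.75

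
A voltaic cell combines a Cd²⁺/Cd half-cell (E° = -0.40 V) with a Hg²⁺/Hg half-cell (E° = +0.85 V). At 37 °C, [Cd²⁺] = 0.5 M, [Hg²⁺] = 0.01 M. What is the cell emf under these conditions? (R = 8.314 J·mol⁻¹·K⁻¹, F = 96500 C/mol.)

1.20 V

The Hg²⁺/Hg couple has the higher reduction potential and acts as the cathode, so E°_cell = +0.85 − (-0.40) = 1.25 V.
Balancing electrons gives n = 2; the reaction quotient is Q = [Cd²⁺]/[Hg²⁺] = 50.0.
E = E° − (RT/nF) ln Q = 1.25 − (8.314×310)/(2×96500) × (3.912) = 1.250 − 0.052 = 1.198 V.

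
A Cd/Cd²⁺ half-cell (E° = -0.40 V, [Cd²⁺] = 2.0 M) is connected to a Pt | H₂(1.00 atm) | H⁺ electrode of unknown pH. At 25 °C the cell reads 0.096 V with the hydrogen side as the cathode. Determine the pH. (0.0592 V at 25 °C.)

pH = 4.98

E°_cell = 0.40 V and n = 2.
log Q = n(E° − E)/0.0592 = 2×(0.40 − 0.096)/0.0592 = 10.270.
With Q = [Cd²⁺]·P(H₂) / [H⁺]^2, solving for [H⁺] gives log[H⁺] = -4.985, so pH = 4.98.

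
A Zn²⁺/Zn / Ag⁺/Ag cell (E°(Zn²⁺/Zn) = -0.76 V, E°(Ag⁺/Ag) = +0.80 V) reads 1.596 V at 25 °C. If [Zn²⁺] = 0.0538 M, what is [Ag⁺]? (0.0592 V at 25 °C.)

0.94 M

From the Nernst equation, log Q = n(E° − E)/0.0592 = 2(1.56 − 1.596)/0.0592 = -1.216, so Q = 0.0608.
With Q = [Zn²⁺]/[Ag⁺]^2 and the known concentrations, [Ag⁺]^2 in the denominator gives [Ag⁺] = 0.94 M.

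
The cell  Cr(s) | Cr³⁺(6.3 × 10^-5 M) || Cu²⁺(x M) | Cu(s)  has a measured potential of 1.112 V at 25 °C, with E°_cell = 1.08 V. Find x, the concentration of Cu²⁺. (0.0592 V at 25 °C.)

From the Nernst equation, log Q = n(E° − E)/0.0592 = 6(1.08 − 1.112)/0.0592 = -3.243, so Q = 5.71 × 10^-4.
With Q = [Cr³⁺]^2/[Cu²⁺]^3 and the known concentrations, [Cu²⁺]^3 in the denominator gives [Cu²⁺] = 0.019 M.

0.019 M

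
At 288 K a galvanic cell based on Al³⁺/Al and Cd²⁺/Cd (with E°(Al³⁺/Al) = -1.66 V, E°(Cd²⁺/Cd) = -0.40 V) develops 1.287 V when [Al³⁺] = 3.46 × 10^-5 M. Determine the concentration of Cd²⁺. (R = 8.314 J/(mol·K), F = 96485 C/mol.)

From the Nernst equation, ln Q = nF(E° − E)/RT = 6×96485×(1.26 − 1.287)/(8.314×288) = -6.528, so Q = 0.00146.
With Q = [Al³⁺]^2/[Cd²⁺]^3 and the known concentrations, [Cd²⁺]^3 in the denominator gives [Cd²⁺] = 0.0094 M.

0.0094 M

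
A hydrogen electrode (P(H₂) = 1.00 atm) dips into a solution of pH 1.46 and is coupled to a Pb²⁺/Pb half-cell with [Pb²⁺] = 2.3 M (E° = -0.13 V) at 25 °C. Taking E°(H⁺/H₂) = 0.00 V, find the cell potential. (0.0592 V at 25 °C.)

0.033 V

The hydrogen couple is the cathode, so E°_cell = 0.13 V; n = 2.
[H⁺] = 10^(−1.46) = 0.035 M, and Q = [Pb²⁺]·P(H₂) / [H⁺]^2 = 1910.
E = E° − (0.0592/2) log Q = 0.13 − (0.0592/2)(3.282) = 0.033 V.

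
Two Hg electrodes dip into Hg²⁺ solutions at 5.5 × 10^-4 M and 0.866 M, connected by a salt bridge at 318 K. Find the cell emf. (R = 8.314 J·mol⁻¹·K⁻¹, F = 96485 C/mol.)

0.10 V

Both half-cells are Hg²⁺/Hg, so E°_cell = 0. The concentrated side is the cathode; the cell reaction moves Hg²⁺ from high to low concentration with n = 2.
Q = [Hg²⁺]_dilute/[Hg²⁺]_conc = 5.5 × 10^-4/0.866 = 6.35 × 10^-4.
E = 0 − (RT/nF) ln Q = −((8.314×318)/(2×96485))(-7.362) = 0.1009 V.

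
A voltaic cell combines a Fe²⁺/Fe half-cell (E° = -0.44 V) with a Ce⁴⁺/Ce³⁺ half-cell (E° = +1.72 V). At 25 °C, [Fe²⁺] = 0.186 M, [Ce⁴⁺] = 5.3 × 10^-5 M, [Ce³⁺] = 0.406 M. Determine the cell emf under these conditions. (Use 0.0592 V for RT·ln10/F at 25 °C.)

The Ce⁴⁺/Ce³⁺ couple has the higher reduction potential and acts as the cathode, so E°_cell = +1.72 − (-0.44) = 2.16 V.
Balancing electrons gives n = 2; the reaction quotient is Q = [Fe²⁺]·[Ce³⁺]^2/[Ce⁴⁺]^2 = 1.09 × 10^7.
At 25 °C, E = E° − (0.0592/n) log Q = 2.16 − (0.0592/2)(7.038) = 2.160 − 0.208 = 1.952 V.

1.95 V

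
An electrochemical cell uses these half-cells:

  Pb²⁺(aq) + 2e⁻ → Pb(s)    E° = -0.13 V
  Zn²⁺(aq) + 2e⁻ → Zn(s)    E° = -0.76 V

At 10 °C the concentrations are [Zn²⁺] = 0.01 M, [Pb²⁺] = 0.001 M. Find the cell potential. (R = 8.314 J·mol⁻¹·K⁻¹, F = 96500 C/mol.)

0.602 V

The Pb²⁺/Pb couple has the higher reduction potential and acts as the cathode, so E°_cell = -0.13 − (-0.76) = 0.63 V.
Balancing electrons gives n = 2; the reaction quotient is Q = [Zn²⁺]/[Pb²⁺] = 10.0.
E = E° − (RT/nF) ln Q = 0.63 − (8.314×283)/(2×96500) × (2.303) = 0.630 − 0.028 = 0.602 V.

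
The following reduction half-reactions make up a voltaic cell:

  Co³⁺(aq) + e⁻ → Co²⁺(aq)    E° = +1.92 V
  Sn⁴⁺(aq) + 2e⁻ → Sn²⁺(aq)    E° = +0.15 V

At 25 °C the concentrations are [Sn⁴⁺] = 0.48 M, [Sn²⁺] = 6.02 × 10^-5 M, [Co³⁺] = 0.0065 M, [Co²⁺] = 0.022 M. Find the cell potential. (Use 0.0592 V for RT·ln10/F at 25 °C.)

The Co³⁺/Co²⁺ couple has the higher reduction potential and acts as the cathode, so E°_cell = +1.92 − (+0.15) = 1.77 V.
Balancing electrons gives n = 2; the reaction quotient is Q = [Sn⁴⁺]·[Co²⁺]^2/([Sn²⁺]·[Co³⁺]^2) = 9.13 × 10^4.
At 25 °C, E = E° − (0.0592/n) log Q = 1.77 − (0.0592/2)(4.961) = 1.770 − 0.147 = 1.623 V.

1.62 V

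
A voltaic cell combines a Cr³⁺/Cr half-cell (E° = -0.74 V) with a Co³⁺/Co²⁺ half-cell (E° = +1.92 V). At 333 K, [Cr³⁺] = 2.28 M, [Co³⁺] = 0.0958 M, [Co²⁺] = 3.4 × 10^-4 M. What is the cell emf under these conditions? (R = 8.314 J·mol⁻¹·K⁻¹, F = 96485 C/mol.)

The Co³⁺/Co²⁺ couple has the higher reduction potential and acts as the cathode, so E°_cell = +1.92 − (-0.74) = 2.66 V.
Balancing electrons gives n = 3; the reaction quotient is Q = [Cr³⁺]·[Co²⁺]^3/[Co³⁺]^3 = 1.02 × 10^-7.
E = E° − (RT/nF) ln Q = 2.66 − (8.314×333)/(3×96485) × (-16.099) = 2.660 + 0.154 = 2.814 V.

2.81 V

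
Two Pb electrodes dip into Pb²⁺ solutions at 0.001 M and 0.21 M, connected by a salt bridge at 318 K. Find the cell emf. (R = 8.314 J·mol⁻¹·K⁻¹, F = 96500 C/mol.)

0.073 V

Both half-cells are Pb²⁺/Pb, so E°_cell = 0. The concentrated side is the cathode; the cell reaction moves Pb²⁺ from high to low concentration with n = 2.
Q = [Pb²⁺]_dilute/[Pb²⁺]_conc = 0.001/0.21 = 0.00476.
E = 0 − (RT/nF) ln Q = −((8.314×318)/(2×96500))(-5.347) = 0.0732 V.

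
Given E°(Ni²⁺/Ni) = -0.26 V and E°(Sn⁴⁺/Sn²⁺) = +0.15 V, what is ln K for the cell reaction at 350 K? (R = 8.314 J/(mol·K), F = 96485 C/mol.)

E°_cell = +0.15 − (-0.26) = 0.41 V, with n = 2 electrons transferred.
At equilibrium E = 0, so the Nernst equation gives ln K = nFE°/RT = (2)(96485)(0.41)/((8.314)(350)) = 27.19.

ln K = 27.2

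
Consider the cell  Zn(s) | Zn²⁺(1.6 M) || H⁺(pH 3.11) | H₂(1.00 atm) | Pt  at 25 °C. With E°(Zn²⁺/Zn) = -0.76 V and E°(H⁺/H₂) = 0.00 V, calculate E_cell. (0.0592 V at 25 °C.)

0.57 V

The hydrogen couple is the cathode, so E°_cell = 0.76 V; n = 2.
[H⁺] = 10^(−3.11) = 7.8 × 10^-4 M, and Q = [Zn²⁺]·P(H₂) / [H⁺]^2 = 2.66 × 10^6.
E = E° − (0.0592/2) log Q = 0.76 − (0.0592/2)(6.424) = 0.570 V.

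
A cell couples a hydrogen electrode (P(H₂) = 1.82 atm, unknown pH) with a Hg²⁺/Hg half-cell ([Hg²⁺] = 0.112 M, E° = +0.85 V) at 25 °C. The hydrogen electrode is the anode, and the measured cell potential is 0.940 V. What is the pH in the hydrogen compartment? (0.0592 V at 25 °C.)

pH = 1.87

E°_cell = 0.85 V and n = 2.
log Q = n(E° − E)/0.0592 = 2×(0.85 − 0.940)/0.0592 = -3.041.
With Q = [H⁺]^2 / ([Hg²⁺]·P(H₂)), solving for [H⁺] gives log[H⁺] = -1.866, so pH = 1.87.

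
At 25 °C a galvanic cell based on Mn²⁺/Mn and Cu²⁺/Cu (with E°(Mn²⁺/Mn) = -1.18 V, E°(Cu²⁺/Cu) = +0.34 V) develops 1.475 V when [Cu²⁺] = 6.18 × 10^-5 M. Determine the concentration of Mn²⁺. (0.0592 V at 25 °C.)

From the Nernst equation, log Q = n(E° − E)/0.0592 = 2(1.52 − 1.475)/0.0592 = 1.520, so Q = 33.1.
With Q = [Mn²⁺]/[Cu²⁺] and the known concentrations, [Mn²⁺] in the numerator gives [Mn²⁺] = 0.002 M.

0.002 M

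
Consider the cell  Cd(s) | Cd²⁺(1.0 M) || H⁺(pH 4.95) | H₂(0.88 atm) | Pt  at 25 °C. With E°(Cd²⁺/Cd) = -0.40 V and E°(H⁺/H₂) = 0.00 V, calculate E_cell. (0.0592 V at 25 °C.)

0.11 V

The hydrogen couple is the cathode, so E°_cell = 0.40 V; n = 2.
[H⁺] = 10^(−4.95) = 1.1 × 10^-5 M, and Q = [Cd²⁺]·P(H₂) / [H⁺]^2 = 6.99 × 10^9.
E = E° − (0.0592/2) log Q = 0.40 − (0.0592/2)(9.844) = 0.109 V.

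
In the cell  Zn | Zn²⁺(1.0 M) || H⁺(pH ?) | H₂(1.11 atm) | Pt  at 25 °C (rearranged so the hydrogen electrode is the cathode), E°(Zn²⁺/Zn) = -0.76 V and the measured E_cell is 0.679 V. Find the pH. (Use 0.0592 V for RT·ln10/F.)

E°_cell = 0.76 V and n = 2.
log Q = n(E° − E)/0.0592 = 2×(0.76 − 0.679)/0.0592 = 2.736.
With Q = [Zn²⁺]·P(H₂) / [H⁺]^2, solving for [H⁺] gives log[H⁺] = -1.346, so pH = 1.35.

pH = 1.35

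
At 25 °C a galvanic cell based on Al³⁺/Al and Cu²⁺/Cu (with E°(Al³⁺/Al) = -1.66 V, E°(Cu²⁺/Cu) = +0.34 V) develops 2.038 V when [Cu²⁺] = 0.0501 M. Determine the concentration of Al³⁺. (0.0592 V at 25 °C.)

From the Nernst equation, log Q = n(E° − E)/0.0592 = 6(2.00 − 2.038)/0.0592 = -3.851, so Q = 1.41 × 10^-4.
With Q = [Al³⁺]^2/[Cu²⁺]^3 and the known concentrations, [Al³⁺]^2 in the numerator gives [Al³⁺] = 1.3 × 10^-4 M.

1.3 × 10^-4 M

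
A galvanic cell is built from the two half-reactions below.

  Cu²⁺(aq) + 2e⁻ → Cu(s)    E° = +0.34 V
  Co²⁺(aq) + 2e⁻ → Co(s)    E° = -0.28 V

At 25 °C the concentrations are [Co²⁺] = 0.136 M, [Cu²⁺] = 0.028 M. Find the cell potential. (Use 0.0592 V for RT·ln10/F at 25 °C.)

The Cu²⁺/Cu couple has the higher reduction potential and acts as the cathode, so E°_cell = +0.34 − (-0.28) = 0.62 V.
Balancing electrons gives n = 2; the reaction quotient is Q = [Co²⁺]/[Cu²⁺] = 4.86.
At 25 °C, E = E° − (0.0592/n) log Q = 0.62 − (0.0592/2)(0.686) = 0.620 − 0.020 = 0.600 V.

0.600 V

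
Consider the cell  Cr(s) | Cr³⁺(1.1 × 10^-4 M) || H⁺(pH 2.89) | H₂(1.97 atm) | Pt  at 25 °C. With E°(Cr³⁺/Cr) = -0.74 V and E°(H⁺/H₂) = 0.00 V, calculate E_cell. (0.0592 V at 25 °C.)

0.64 V

The hydrogen couple is the cathode, so E°_cell = 0.74 V; n = 6.
[H⁺] = 10^(−2.89) = 0.0013 M, and Q = [Cr³⁺]^2·P(H₂)^3 / [H⁺]^6 = 2.02 × 10^10.
E = E° − (0.0592/6) log Q = 0.74 − (0.0592/6)(10.306) = 0.638 V.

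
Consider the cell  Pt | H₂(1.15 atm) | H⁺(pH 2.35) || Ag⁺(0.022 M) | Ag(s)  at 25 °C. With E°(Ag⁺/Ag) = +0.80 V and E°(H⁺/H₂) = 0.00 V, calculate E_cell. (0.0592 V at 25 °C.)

The Ag⁺/Ag couple is the cathode, so E°_cell = 0.80 V; n = 2.
[H⁺] = 10^(−2.35) = 0.0045 M, and Q = [H⁺]^2 / ([Ag⁺]^2·P(H₂)) = 0.0358.
E = E° − (0.0592/2) log Q = 0.80 − (0.0592/2)(-1.446) = 0.843 V.

0.84 V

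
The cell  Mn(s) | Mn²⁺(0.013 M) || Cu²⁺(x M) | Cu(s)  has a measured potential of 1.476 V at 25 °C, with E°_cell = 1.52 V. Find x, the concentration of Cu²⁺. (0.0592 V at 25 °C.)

4.2 × 10^-4 M

From the Nernst equation, log Q = n(E° − E)/0.0592 = 2(1.52 − 1.476)/0.0592 = 1.486, so Q = 30.7.
With Q = [Mn²⁺]/[Cu²⁺] and the known concentrations, [Cu²⁺] in the denominator gives [Cu²⁺] = 4.2 × 10^-4 M.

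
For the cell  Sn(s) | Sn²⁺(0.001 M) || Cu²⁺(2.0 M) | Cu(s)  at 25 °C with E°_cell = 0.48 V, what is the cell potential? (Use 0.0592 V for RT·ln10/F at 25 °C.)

0.578 V

Balancing electrons gives n = 2; the reaction quotient is Q = [Sn²⁺]/[Cu²⁺] = 5 × 10^-4.
At 25 °C, E = E° − (0.0592/n) log Q = 0.48 − (0.0592/2)(-3.301) = 0.480 + 0.098 = 0.578 V.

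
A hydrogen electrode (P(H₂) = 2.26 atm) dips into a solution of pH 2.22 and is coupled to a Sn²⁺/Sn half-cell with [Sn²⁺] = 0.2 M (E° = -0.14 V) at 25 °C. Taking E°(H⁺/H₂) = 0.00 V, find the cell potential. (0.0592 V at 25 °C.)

0.019 V

The hydrogen couple is the cathode, so E°_cell = 0.14 V; n = 2.
[H⁺] = 10^(−2.22) = 0.0060 M, and Q = [Sn²⁺]·P(H₂) / [H⁺]^2 = 1.24 × 10^4.
E = E° − (0.0592/2) log Q = 0.14 − (0.0592/2)(4.095) = 0.019 V.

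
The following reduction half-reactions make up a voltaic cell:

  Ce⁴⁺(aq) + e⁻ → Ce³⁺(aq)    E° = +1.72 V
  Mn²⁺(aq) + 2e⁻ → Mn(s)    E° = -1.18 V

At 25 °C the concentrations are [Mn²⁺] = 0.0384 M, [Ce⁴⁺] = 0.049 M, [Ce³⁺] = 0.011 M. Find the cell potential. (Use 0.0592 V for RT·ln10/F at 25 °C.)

2.98 V

The Ce⁴⁺/Ce³⁺ couple has the higher reduction potential and acts as the cathode, so E°_cell = +1.72 − (-1.18) = 2.90 V.
Balancing electrons gives n = 2; the reaction quotient is Q = [Mn²⁺]·[Ce³⁺]^2/[Ce⁴⁺]^2 = 0.00194.
At 25 °C, E = E° − (0.0592/n) log Q = 2.90 − (0.0592/2)(-2.713) = 2.900 + 0.080 = 2.980 V.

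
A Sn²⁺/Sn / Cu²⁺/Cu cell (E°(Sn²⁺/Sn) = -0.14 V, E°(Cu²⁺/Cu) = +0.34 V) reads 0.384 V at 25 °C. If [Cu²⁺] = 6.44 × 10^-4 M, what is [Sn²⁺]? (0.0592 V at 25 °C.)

From the Nernst equation, log Q = n(E° − E)/0.0592 = 2(0.48 − 0.384)/0.0592 = 3.243, so Q = 1750.
With Q = [Sn²⁺]/[Cu²⁺] and the known concentrations, [Sn²⁺] in the numerator gives [Sn²⁺] = 1.1 M.

1.1 M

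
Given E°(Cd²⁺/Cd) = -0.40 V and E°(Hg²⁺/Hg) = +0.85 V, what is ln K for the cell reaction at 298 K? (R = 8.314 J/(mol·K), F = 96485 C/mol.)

E°_cell = +0.85 − (-0.40) = 1.25 V, with n = 2 electrons transferred.
At equilibrium E = 0, so the Nernst equation gives ln K = nFE°/RT = (2)(96485)(1.25)/((8.314)(298)) = 97.36.

ln K = 97.4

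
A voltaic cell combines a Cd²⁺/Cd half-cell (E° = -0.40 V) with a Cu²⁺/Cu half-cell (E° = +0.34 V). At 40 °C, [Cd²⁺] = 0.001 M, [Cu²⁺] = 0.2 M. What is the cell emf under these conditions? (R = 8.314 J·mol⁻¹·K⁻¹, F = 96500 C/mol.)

0.811 V

The Cu²⁺/Cu couple has the higher reduction potential and acts as the cathode, so E°_cell = +0.34 − (-0.40) = 0.74 V.
Balancing electrons gives n = 2; the reaction quotient is Q = [Cd²⁺]/[Cu²⁺] = 0.00500.
E = E° − (RT/nF) ln Q = 0.74 − (8.314×313)/(2×96500) × (-5.298) = 0.740 + 0.071 = 0.811 V.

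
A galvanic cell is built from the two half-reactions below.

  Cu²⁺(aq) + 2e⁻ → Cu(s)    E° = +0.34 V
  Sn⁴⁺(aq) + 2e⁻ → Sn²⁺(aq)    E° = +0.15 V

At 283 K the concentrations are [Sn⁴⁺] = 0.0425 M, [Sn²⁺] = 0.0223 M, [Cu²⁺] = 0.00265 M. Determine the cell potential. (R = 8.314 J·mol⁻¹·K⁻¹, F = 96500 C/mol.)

The Cu²⁺/Cu couple has the higher reduction potential and acts as the cathode, so E°_cell = +0.34 − (+0.15) = 0.19 V.
Balancing electrons gives n = 2; the reaction quotient is Q = [Sn⁴⁺]/([Sn²⁺]·[Cu²⁺]) = 719.
E = E° − (RT/nF) ln Q = 0.19 − (8.314×283)/(2×96500) × (6.578) = 0.190 − 0.080 = 0.110 V.

0.110 V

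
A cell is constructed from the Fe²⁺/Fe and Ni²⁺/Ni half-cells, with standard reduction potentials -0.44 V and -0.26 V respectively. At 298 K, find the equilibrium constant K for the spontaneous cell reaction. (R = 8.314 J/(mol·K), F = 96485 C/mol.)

1.2 × 10^6

E°_cell = -0.26 − (-0.44) = 0.18 V, with n = 2 electrons transferred.
At equilibrium E = 0, so the Nernst equation gives ln K = nFE°/RT = (2)(96485)(0.18)/((8.314)(298)) = 14.02.
K = e^14.02 = 1.2 × 10^6.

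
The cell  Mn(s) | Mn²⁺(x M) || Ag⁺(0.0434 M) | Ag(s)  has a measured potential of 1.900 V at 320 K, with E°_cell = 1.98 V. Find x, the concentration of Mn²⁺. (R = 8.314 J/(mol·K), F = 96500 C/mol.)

0.62 M

From the Nernst equation, ln Q = nF(E° − E)/RT = 2×96500×(1.98 − 1.900)/(8.314×320) = 5.803, so Q = 331.
With Q = [Mn²⁺]/[Ag⁺]^2 and the known concentrations, [Mn²⁺] in the numerator gives [Mn²⁺] = 0.62 M.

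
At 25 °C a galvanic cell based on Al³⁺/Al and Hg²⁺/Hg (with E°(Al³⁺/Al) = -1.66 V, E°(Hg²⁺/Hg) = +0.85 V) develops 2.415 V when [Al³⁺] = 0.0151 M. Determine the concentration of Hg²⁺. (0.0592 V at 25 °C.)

From the Nernst equation, log Q = n(E° − E)/0.0592 = 6(2.51 − 2.415)/0.0592 = 9.628, so Q = 4.25 × 10^9.
With Q = [Al³⁺]^2/[Hg²⁺]^3 and the known concentrations, [Hg²⁺]^3 in the denominator gives [Hg²⁺] = 3.8 × 10^-5 M.

3.8 × 10^-5 M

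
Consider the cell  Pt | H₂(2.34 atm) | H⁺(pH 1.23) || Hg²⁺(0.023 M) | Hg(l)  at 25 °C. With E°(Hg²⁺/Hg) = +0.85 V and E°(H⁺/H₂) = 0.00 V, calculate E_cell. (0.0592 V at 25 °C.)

The Hg²⁺/Hg couple is the cathode, so E°_cell = 0.85 V; n = 2.
[H⁺] = 10^(−1.23) = 0.059 M, and Q = [H⁺]^2 / ([Hg²⁺]·P(H₂)) = 0.0644.
E = E° − (0.0592/2) log Q = 0.85 − (0.0592/2)(-1.191) = 0.885 V.

0.89 V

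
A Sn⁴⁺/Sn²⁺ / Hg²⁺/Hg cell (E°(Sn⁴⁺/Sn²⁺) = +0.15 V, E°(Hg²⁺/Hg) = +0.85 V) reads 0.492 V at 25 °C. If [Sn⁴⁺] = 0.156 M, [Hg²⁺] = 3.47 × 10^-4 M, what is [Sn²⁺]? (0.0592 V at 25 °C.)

4.2 × 10^-5 M

From the Nernst equation, log Q = n(E° − E)/0.0592 = 2(0.70 − 0.492)/0.0592 = 7.027, so Q = 1.06 × 10^7.
With Q = [Sn⁴⁺]/([Sn²⁺]·[Hg²⁺]) and the known concentrations, [Sn²⁺] in the denominator gives [Sn²⁺] = 4.2 × 10^-5 M.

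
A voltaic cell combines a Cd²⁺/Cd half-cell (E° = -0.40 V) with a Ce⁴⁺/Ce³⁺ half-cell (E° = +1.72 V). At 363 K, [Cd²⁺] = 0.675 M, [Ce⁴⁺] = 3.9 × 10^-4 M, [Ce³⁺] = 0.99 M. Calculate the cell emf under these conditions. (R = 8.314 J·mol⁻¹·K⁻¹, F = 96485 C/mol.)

1.88 V

The Ce⁴⁺/Ce³⁺ couple has the higher reduction potential and acts as the cathode, so E°_cell = +1.72 − (-0.40) = 2.12 V.
Balancing electrons gives n = 2; the reaction quotient is Q = [Cd²⁺]·[Ce³⁺]^2/[Ce⁴⁺]^2 = 4.35 × 10^6.
E = E° − (RT/nF) ln Q = 2.12 − (8.314×363)/(2×96485) × (15.286) = 2.120 − 0.239 = 1.881 V.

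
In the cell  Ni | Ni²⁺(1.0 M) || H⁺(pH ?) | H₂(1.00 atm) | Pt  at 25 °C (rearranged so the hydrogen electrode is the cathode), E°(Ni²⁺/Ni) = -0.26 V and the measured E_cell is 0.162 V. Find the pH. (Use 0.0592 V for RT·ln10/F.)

E°_cell = 0.26 V and n = 2.
log Q = n(E° − E)/0.0592 = 2×(0.26 − 0.162)/0.0592 = 3.311.
With Q = [Ni²⁺]·P(H₂) / [H⁺]^2, solving for [H⁺] gives log[H⁺] = -1.655, so pH = 1.66.

pH = 1.66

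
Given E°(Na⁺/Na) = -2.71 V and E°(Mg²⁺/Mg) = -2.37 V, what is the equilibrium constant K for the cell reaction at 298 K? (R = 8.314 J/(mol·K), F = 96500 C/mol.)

E°_cell = -2.37 − (-2.71) = 0.34 V, with n = 2 electrons transferred.
At equilibrium E = 0, so the Nernst equation gives ln K = nFE°/RT = (2)(96500)(0.34)/((8.314)(298)) = 26.49.
K = e^26.49 = 3.2 × 10^11.

3.2 × 10^11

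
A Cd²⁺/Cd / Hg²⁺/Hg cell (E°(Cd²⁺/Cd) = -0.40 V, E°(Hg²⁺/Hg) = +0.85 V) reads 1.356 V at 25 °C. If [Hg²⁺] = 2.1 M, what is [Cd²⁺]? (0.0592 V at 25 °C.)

From the Nernst equation, log Q = n(E° − E)/0.0592 = 2(1.25 − 1.356)/0.0592 = -3.581, so Q = 2.62 × 10^-4.
With Q = [Cd²⁺]/[Hg²⁺] and the known concentrations, [Cd²⁺] in the numerator gives [Cd²⁺] = 5.5 × 10^-4 M.

5.5 × 10^-4 M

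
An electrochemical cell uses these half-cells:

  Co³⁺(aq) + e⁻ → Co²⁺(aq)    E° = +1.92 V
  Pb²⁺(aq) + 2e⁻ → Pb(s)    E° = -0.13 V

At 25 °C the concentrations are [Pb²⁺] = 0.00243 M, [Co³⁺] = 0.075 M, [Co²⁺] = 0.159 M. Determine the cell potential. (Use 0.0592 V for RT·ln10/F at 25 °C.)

2.11 V

The Co³⁺/Co²⁺ couple has the higher reduction potential and acts as the cathode, so E°_cell = +1.92 − (-0.13) = 2.05 V.
Balancing electrons gives n = 2; the reaction quotient is Q = [Pb²⁺]·[Co²⁺]^2/[Co³⁺]^2 = 0.0109.
At 25 °C, E = E° − (0.0592/n) log Q = 2.05 − (0.0592/2)(-1.962) = 2.050 + 0.058 = 2.108 V.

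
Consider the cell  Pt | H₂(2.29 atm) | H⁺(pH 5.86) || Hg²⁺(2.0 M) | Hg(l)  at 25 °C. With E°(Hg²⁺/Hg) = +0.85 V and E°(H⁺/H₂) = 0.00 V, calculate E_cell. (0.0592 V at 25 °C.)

The Hg²⁺/Hg couple is the cathode, so E°_cell = 0.85 V; n = 2.
[H⁺] = 10^(−5.86) = 1.4 × 10^-6 M, and Q = [H⁺]^2 / ([Hg²⁺]·P(H₂)) = 4.16 × 10^-13.
E = E° − (0.0592/2) log Q = 0.85 − (0.0592/2)(-12.381) = 1.216 V.

1.22 V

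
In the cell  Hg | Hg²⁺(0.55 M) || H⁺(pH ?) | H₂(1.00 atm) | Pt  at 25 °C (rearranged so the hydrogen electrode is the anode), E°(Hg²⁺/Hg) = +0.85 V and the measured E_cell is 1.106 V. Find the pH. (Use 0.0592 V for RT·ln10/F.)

E°_cell = 0.85 V and n = 2.
log Q = n(E° − E)/0.0592 = 2×(0.85 − 1.106)/0.0592 = -8.649.
With Q = [H⁺]^2 / ([Hg²⁺]·P(H₂)), solving for [H⁺] gives log[H⁺] = -4.454, so pH = 4.45.

pH = 4.45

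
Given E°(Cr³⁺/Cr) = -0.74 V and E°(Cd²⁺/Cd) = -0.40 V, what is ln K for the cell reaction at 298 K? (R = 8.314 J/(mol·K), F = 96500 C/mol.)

ln K = 79.5

E°_cell = -0.40 − (-0.74) = 0.34 V, with n = 6 electrons transferred.
At equilibrium E = 0, so the Nernst equation gives ln K = nFE°/RT = (6)(96500)(0.34)/((8.314)(298)) = 79.46.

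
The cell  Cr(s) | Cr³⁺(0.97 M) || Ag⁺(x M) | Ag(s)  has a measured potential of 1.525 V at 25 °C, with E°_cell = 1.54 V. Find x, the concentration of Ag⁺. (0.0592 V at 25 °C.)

0.55 M

From the Nernst equation, log Q = n(E° − E)/0.0592 = 3(1.54 − 1.525)/0.0592 = 0.760, so Q = 5.76.
With Q = [Cr³⁺]/[Ag⁺]^3 and the known concentrations, [Ag⁺]^3 in the denominator gives [Ag⁺] = 0.55 M.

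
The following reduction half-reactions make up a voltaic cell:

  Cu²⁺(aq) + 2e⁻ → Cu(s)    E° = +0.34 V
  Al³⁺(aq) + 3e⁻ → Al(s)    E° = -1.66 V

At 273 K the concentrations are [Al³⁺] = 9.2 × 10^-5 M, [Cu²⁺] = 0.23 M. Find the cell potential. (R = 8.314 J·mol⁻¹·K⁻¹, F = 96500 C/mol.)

2.06 V

The Cu²⁺/Cu couple has the higher reduction potential and acts as the cathode, so E°_cell = +0.34 − (-1.66) = 2.00 V.
Balancing electrons gives n = 6; the reaction quotient is Q = [Al³⁺]^2/[Cu²⁺]^3 = 6.96 × 10^-7.
E = E° − (RT/nF) ln Q = 2.00 − (8.314×273)/(6×96500) × (-14.178) = 2.000 + 0.056 = 2.056 V.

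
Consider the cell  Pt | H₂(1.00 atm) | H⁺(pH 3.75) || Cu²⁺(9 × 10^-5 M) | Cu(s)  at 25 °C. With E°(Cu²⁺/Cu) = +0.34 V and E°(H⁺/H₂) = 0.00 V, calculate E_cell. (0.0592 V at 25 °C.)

The Cu²⁺/Cu couple is the cathode, so E°_cell = 0.34 V; n = 2.
[H⁺] = 10^(−3.75) = 1.8 × 10^-4 M, and Q = [H⁺]^2 / ([Cu²⁺]·P(H₂)) = 3.51 × 10^-4.
E = E° − (0.0592/2) log Q = 0.34 − (0.0592/2)(-3.454) = 0.442 V.

0.44 V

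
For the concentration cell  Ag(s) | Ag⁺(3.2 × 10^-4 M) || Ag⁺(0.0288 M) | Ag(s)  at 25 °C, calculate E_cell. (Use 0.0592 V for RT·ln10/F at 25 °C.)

Both half-cells are Ag⁺/Ag, so E°_cell = 0. The concentrated side is the cathode; the cell reaction moves Ag⁺ from high to low concentration with n = 1.
Q = [Ag⁺]_dilute/[Ag⁺]_conc = 3.2 × 10^-4/0.0288 = 0.0111.
E = 0 − (0.0592/1) log Q = −(0.0592/1)(-1.954) = 0.1157 V.

0.12 V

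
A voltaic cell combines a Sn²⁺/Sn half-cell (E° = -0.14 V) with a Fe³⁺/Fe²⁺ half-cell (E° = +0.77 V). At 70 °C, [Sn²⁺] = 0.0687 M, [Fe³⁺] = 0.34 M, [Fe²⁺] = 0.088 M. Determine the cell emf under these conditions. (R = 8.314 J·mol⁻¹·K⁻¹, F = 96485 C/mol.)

The Fe³⁺/Fe²⁺ couple has the higher reduction potential and acts as the cathode, so E°_cell = +0.77 − (-0.14) = 0.91 V.
Balancing electrons gives n = 2; the reaction quotient is Q = [Sn²⁺]·[Fe²⁺]^2/[Fe³⁺]^2 = 0.00460.
E = E° − (RT/nF) ln Q = 0.91 − (8.314×343)/(2×96485) × (-5.381) = 0.910 + 0.080 = 0.990 V.

0.990 V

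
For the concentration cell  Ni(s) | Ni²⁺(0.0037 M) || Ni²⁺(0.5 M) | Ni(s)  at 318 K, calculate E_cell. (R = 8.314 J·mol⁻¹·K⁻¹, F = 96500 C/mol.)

Both half-cells are Ni²⁺/Ni, so E°_cell = 0. The concentrated side is the cathode; the cell reaction moves Ni²⁺ from high to low concentration with n = 2.
Q = [Ni²⁺]_dilute/[Ni²⁺]_conc = 0.0037/0.5 = 0.00740.
E = 0 − (RT/nF) ln Q = −((8.314×318)/(2×96500))(-4.906) = 0.0672 V.

0.067 V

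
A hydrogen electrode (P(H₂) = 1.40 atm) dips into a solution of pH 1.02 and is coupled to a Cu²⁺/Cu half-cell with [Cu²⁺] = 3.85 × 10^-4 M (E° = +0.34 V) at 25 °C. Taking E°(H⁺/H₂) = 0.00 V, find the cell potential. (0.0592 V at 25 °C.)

The Cu²⁺/Cu couple is the cathode, so E°_cell = 0.34 V; n = 2.
[H⁺] = 10^(−1.02) = 0.095 M, and Q = [H⁺]^2 / ([Cu²⁺]·P(H₂)) = 16.9.
E = E° − (0.0592/2) log Q = 0.34 − (0.0592/2)(1.228) = 0.304 V.

0.30 V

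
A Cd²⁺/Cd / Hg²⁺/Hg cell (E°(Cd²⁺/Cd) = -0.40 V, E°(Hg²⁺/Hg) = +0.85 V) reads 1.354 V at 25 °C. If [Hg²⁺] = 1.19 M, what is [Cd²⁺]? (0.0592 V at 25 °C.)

3.6 × 10^-4 M

From the Nernst equation, log Q = n(E° − E)/0.0592 = 2(1.25 − 1.354)/0.0592 = -3.514, so Q = 3.07 × 10^-4.
With Q = [Cd²⁺]/[Hg²⁺] and the known concentrations, [Cd²⁺] in the numerator gives [Cd²⁺] = 3.6 × 10^-4 M.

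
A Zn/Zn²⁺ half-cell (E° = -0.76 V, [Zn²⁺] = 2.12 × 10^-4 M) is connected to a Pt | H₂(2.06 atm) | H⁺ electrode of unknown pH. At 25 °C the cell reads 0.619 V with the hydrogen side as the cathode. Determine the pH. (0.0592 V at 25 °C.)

pH = 4.06

E°_cell = 0.76 V and n = 2.
log Q = n(E° − E)/0.0592 = 2×(0.76 − 0.619)/0.0592 = 4.764.
With Q = [Zn²⁺]·P(H₂) / [H⁺]^2, solving for [H⁺] gives log[H⁺] = -4.062, so pH = 4.06.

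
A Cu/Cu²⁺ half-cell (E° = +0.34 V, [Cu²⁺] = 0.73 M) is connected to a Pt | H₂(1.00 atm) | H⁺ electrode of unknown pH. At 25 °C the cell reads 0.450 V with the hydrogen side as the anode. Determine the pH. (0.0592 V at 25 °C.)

pH = 1.93

E°_cell = 0.34 V and n = 2.
log Q = n(E° − E)/0.0592 = 2×(0.34 − 0.450)/0.0592 = -3.716.
With Q = [H⁺]^2 / ([Cu²⁺]·P(H₂)), solving for [H⁺] gives log[H⁺] = -1.926, so pH = 1.93.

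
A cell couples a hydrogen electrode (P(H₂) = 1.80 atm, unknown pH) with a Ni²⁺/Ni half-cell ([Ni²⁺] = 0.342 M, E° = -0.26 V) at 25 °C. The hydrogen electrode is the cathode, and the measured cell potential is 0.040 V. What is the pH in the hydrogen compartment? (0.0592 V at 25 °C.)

pH = 3.82

E°_cell = 0.26 V and n = 2.
log Q = n(E° − E)/0.0592 = 2×(0.26 − 0.040)/0.0592 = 7.432.
With Q = [Ni²⁺]·P(H₂) / [H⁺]^2, solving for [H⁺] gives log[H⁺] = -3.822, so pH = 3.82.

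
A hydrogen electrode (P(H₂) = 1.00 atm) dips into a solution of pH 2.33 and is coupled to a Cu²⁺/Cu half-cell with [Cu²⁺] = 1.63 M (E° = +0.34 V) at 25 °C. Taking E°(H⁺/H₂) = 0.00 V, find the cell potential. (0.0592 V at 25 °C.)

0.48 V

The Cu²⁺/Cu couple is the cathode, so E°_cell = 0.34 V; n = 2.
[H⁺] = 10^(−2.33) = 0.0047 M, and Q = [H⁺]^2 / ([Cu²⁺]·P(H₂)) = 1.34 × 10^-5.
E = E° − (0.0592/2) log Q = 0.34 − (0.0592/2)(-4.872) = 0.484 V.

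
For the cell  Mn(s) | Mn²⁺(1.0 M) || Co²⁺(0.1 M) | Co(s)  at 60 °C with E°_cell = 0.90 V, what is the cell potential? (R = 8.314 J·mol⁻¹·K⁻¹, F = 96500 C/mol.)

0.867 V

Balancing electrons gives n = 2; the reaction quotient is Q = [Mn²⁺]/[Co²⁺] = 10.0.
E = E° − (RT/nF) ln Q = 0.90 − (8.314×333)/(2×96500) × (2.303) = 0.900 − 0.033 = 0.867 V.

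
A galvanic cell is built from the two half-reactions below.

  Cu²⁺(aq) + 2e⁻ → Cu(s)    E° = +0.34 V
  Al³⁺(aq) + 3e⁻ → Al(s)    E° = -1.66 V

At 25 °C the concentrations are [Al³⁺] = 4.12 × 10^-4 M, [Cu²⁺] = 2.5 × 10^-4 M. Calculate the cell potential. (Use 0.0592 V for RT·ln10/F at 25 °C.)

1.96 V

The Cu²⁺/Cu couple has the higher reduction potential and acts as the cathode, so E°_cell = +0.34 − (-1.66) = 2.00 V.
Balancing electrons gives n = 6; the reaction quotient is Q = [Al³⁺]^2/[Cu²⁺]^3 = 1.09 × 10^4.
At 25 °C, E = E° − (0.0592/n) log Q = 2.00 − (0.0592/6)(4.036) = 2.000 − 0.040 = 1.960 V.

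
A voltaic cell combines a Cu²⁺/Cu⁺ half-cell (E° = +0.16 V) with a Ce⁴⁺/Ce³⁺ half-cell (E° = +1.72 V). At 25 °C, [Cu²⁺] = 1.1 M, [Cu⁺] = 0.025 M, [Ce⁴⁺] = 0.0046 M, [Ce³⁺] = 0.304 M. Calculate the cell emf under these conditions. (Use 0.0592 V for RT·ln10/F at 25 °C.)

1.35 V

The Ce⁴⁺/Ce³⁺ couple has the higher reduction potential and acts as the cathode, so E°_cell = +1.72 − (+0.16) = 1.56 V.
Balancing electrons gives n = 1; the reaction quotient is Q = [Cu²⁺]·[Ce³⁺]/([Cu⁺]·[Ce⁴⁺]) = 2910.
At 25 °C, E = E° − (0.0592/n) log Q = 1.56 − (0.0592/1)(3.464) = 1.560 − 0.205 = 1.355 V.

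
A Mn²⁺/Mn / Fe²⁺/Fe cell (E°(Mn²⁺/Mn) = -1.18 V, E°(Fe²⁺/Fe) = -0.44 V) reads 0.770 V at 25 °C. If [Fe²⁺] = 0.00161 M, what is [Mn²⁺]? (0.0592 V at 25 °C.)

From the Nernst equation, log Q = n(E° − E)/0.0592 = 2(0.74 − 0.770)/0.0592 = -1.014, so Q = 0.0969.
With Q = [Mn²⁺]/[Fe²⁺] and the known concentrations, [Mn²⁺] in the numerator gives [Mn²⁺] = 1.6 × 10^-4 M.

1.6 × 10^-4 M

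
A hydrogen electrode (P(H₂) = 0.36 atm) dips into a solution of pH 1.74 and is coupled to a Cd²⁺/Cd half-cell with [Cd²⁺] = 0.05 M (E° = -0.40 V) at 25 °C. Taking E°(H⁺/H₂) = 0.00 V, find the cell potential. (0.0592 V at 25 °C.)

0.35 V

The hydrogen couple is the cathode, so E°_cell = 0.40 V; n = 2.
[H⁺] = 10^(−1.74) = 0.018 M, and Q = [Cd²⁺]·P(H₂) / [H⁺]^2 = 54.4.
E = E° − (0.0592/2) log Q = 0.40 − (0.0592/2)(1.735) = 0.349 V.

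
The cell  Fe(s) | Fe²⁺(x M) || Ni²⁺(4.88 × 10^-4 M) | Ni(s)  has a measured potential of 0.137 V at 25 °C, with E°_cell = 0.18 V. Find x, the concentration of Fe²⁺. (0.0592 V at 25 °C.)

0.014 M

From the Nernst equation, log Q = n(E° − E)/0.0592 = 2(0.18 − 0.137)/0.0592 = 1.453, so Q = 28.4.
With Q = [Fe²⁺]/[Ni²⁺] and the known concentrations, [Fe²⁺] in the numerator gives [Fe²⁺] = 0.014 M.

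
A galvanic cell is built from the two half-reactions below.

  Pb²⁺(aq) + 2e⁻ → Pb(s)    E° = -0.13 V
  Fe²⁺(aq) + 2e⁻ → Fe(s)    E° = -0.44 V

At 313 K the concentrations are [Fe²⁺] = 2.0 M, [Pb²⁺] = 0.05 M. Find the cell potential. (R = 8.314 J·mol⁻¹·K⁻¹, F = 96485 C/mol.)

0.260 V

The Pb²⁺/Pb couple has the higher reduction potential and acts as the cathode, so E°_cell = -0.13 − (-0.44) = 0.31 V.
Balancing electrons gives n = 2; the reaction quotient is Q = [Fe²⁺]/[Pb²⁺] = 40.0.
E = E° − (RT/nF) ln Q = 0.31 − (8.314×313)/(2×96485) × (3.689) = 0.310 − 0.050 = 0.260 V.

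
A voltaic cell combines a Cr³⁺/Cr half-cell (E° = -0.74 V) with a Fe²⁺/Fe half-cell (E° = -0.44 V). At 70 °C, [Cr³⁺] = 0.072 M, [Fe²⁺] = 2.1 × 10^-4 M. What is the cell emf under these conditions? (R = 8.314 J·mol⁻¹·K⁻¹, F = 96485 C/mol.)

0.201 V

The Fe²⁺/Fe couple has the higher reduction potential and acts as the cathode, so E°_cell = -0.44 − (-0.74) = 0.30 V.
Balancing electrons gives n = 6; the reaction quotient is Q = [Cr³⁺]^2/[Fe²⁺]^3 = 5.6 × 10^8.
E = E° − (RT/nF) ln Q = 0.30 − (8.314×343)/(6×96485) × (20.143) = 0.300 − 0.099 = 0.201 V.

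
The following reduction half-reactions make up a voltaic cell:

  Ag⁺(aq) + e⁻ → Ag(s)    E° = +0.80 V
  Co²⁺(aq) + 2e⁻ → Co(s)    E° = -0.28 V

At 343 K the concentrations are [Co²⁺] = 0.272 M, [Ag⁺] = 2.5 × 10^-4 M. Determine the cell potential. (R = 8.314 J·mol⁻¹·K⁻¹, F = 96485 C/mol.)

The Ag⁺/Ag couple has the higher reduction potential and acts as the cathode, so E°_cell = +0.80 − (-0.28) = 1.08 V.
Balancing electrons gives n = 2; the reaction quotient is Q = [Co²⁺]/[Ag⁺]^2 = 4.35 × 10^6.
E = E° − (RT/nF) ln Q = 1.08 − (8.314×343)/(2×96485) × (15.286) = 1.080 − 0.226 = 0.854 V.

0.854 V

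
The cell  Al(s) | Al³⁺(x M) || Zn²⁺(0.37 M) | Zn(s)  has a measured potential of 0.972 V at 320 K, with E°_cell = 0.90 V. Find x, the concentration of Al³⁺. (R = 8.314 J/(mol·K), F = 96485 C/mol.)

From the Nernst equation, ln Q = nF(E° − E)/RT = 6×96485×(0.90 − 0.972)/(8.314×320) = -15.667, so Q = 1.57 × 10^-7.
With Q = [Al³⁺]^2/[Zn²⁺]^3 and the known concentrations, [Al³⁺]^2 in the numerator gives [Al³⁺] = 8.9 × 10^-5 M.

8.9 × 10^-5 M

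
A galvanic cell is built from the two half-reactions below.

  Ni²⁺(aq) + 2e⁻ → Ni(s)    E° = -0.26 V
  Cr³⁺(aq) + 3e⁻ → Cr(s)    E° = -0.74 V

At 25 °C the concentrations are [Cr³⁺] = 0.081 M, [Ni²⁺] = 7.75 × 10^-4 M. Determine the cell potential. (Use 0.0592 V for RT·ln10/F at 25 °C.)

0.409 V

The Ni²⁺/Ni couple has the higher reduction potential and acts as the cathode, so E°_cell = -0.26 − (-0.74) = 0.48 V.
Balancing electrons gives n = 6; the reaction quotient is Q = [Cr³⁺]^2/[Ni²⁺]^3 = 1.41 × 10^7.
At 25 °C, E = E° − (0.0592/n) log Q = 0.48 − (0.0592/6)(7.149) = 0.480 − 0.071 = 0.409 V.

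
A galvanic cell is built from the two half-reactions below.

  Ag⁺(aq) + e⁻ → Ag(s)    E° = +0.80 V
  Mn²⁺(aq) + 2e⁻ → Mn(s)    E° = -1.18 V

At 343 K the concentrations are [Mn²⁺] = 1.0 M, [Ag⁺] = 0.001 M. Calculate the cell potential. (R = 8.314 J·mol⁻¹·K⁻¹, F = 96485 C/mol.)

1.78 V

The Ag⁺/Ag couple has the higher reduction potential and acts as the cathode, so E°_cell = +0.80 − (-1.18) = 1.98 V.
Balancing electrons gives n = 2; the reaction quotient is Q = [Mn²⁺]/[Ag⁺]^2 = 1 × 10^6.
E = E° − (RT/nF) ln Q = 1.98 − (8.314×343)/(2×96485) × (13.816) = 1.980 − 0.204 = 1.776 V.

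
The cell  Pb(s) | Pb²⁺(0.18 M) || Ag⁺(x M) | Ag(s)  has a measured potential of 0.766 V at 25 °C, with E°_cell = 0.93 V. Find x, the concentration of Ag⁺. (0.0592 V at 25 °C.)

7.2 × 10^-4 M

From the Nernst equation, log Q = n(E° − E)/0.0592 = 2(0.93 − 0.766)/0.0592 = 5.541, so Q = 3.47 × 10^5.
With Q = [Pb²⁺]/[Ag⁺]^2 and the known concentrations, [Ag⁺]^2 in the denominator gives [Ag⁺] = 7.2 × 10^-4 M.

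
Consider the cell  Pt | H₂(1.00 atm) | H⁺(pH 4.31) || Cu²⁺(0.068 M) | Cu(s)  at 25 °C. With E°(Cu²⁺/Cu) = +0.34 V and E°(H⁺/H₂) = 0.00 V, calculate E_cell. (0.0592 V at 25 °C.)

0.56 V

The Cu²⁺/Cu couple is the cathode, so E°_cell = 0.34 V; n = 2.
[H⁺] = 10^(−4.31) = 4.9 × 10^-5 M, and Q = [H⁺]^2 / ([Cu²⁺]·P(H₂)) = 3.53 × 10^-8.
E = E° − (0.0592/2) log Q = 0.34 − (0.0592/2)(-7.453) = 0.561 V.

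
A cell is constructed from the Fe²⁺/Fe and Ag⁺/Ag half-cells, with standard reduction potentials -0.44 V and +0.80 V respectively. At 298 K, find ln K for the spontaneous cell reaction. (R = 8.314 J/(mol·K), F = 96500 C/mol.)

E°_cell = +0.80 − (-0.44) = 1.24 V, with n = 2 electrons transferred.
At equilibrium E = 0, so the Nernst equation gives ln K = nFE°/RT = (2)(96500)(1.24)/((8.314)(298)) = 96.59.

ln K = 96.6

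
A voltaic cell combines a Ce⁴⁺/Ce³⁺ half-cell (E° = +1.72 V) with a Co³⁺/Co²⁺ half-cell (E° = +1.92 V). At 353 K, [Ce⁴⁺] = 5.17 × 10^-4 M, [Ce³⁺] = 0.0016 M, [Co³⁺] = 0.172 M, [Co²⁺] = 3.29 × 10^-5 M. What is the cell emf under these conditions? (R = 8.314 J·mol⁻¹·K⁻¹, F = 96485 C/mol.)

The Co³⁺/Co²⁺ couple has the higher reduction potential and acts as the cathode, so E°_cell = +1.92 − (+1.72) = 0.20 V.
Balancing electrons gives n = 1; the reaction quotient is Q = [Ce⁴⁺]·[Co²⁺]/([Ce³⁺]·[Co³⁺]) = 6.18 × 10^-5.
E = E° − (RT/nF) ln Q = 0.20 − (8.314×353)/(1×96485) × (-9.691) = 0.200 + 0.295 = 0.495 V.

0.495 V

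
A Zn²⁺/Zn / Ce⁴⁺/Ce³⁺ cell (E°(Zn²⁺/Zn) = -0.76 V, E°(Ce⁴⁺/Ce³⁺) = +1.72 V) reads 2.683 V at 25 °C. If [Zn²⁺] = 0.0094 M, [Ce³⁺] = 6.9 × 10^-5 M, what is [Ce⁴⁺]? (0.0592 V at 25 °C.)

From the Nernst equation, log Q = n(E° − E)/0.0592 = 2(2.48 − 2.683)/0.0592 = -6.858, so Q = 1.39 × 10^-7.
With Q = [Zn²⁺]·[Ce³⁺]^2/[Ce⁴⁺]^2 and the known concentrations, [Ce⁴⁺]^2 in the denominator gives [Ce⁴⁺] = 0.018 M.

0.018 M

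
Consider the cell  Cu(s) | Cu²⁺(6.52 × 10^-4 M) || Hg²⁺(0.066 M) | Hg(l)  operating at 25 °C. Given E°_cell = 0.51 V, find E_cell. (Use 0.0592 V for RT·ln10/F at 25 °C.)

Balancing electrons gives n = 2; the reaction quotient is Q = [Cu²⁺]/[Hg²⁺] = 0.00988.
At 25 °C, E = E° − (0.0592/n) log Q = 0.51 − (0.0592/2)(-2.005) = 0.510 + 0.059 = 0.569 V.

0.569 V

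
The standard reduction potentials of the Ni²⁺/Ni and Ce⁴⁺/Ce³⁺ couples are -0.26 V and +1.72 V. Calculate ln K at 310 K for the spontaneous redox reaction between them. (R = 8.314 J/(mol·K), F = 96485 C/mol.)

E°_cell = +1.72 − (-0.26) = 1.98 V, with n = 2 electrons transferred.
At equilibrium E = 0, so the Nernst equation gives ln K = nFE°/RT = (2)(96485)(1.98)/((8.314)(310)) = 148.25.

ln K = 148.2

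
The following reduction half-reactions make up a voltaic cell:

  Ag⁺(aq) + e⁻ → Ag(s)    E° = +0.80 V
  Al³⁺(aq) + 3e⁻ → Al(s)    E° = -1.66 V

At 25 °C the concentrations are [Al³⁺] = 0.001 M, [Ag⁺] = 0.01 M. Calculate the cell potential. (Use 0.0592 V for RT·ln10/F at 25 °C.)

The Ag⁺/Ag couple has the higher reduction potential and acts as the cathode, so E°_cell = +0.80 − (-1.66) = 2.46 V.
Balancing electrons gives n = 3; the reaction quotient is Q = [Al³⁺]/[Ag⁺]^3 = 1000.
At 25 °C, E = E° − (0.0592/n) log Q = 2.46 − (0.0592/3)(3.000) = 2.460 − 0.059 = 2.401 V.

2.40 V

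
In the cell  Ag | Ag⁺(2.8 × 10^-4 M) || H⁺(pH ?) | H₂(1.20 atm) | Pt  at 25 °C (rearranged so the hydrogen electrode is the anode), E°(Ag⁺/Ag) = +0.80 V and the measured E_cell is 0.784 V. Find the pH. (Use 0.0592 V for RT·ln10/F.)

E°_cell = 0.80 V and n = 2.
log Q = n(E° − E)/0.0592 = 2×(0.80 − 0.784)/0.0592 = 0.541.
With Q = [H⁺]^2 / ([Ag⁺]^2·P(H₂)), solving for [H⁺] gives log[H⁺] = -3.243, so pH = 3.24.

pH = 3.24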